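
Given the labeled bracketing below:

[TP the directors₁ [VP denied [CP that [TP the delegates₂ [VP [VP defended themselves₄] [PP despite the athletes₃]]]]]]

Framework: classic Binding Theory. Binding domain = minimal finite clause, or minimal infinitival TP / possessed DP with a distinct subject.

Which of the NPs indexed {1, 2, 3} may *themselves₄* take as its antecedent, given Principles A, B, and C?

{2}

*themselves* is an anaphor, so Principle A applies: it must be bound in its binding domain.
Binding domain of *themselves₄*: the embedded TP, whose subject is the delegates₂.
*the directors₁* c-commands the anaphor but is outside its binding domain → cannot satisfy Principle A.
*the delegates₂* c-commands the anaphor within its binding domain → licit binder.
*the athletes₃* does not c-command the anaphor → cannot bind it.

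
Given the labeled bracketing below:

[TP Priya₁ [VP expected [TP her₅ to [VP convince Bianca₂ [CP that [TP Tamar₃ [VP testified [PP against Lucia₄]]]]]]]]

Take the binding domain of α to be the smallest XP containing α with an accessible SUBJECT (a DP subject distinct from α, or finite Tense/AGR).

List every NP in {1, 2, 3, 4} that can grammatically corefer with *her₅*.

none

*her* is a pronoun, so Principle B applies: it must be free in its binding domain.
Binding domain of *her₅*: the matrix TP, whose subject is Priya₁.
*Priya₁* c-commands the pronoun within its binding domain → coindexation would violate Principle B.
*Bianca₂*: the pronoun c-commands this R-expression → coindexation would violate Principle C on *Bianca₂*.
*Tamar₃*: the pronoun c-commands this R-expression → coindexation would violate Principle C on *Tamar₃*.
*Lucia₄*: the pronoun c-commands this R-expression → coindexation would violate Principle C on *Lucia₄*.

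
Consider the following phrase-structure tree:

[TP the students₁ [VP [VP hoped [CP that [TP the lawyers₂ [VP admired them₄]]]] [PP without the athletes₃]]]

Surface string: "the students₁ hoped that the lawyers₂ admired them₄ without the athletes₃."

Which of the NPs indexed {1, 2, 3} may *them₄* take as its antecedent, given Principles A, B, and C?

*them* is a pronoun, so Principle B applies: it must be free in its binding domain.
Binding domain of *them₄*: the embedded TP, whose subject is the lawyers₂.
*the students₁* c-commands the pronoun but from outside its binding domain, and is not c-commanded by it → coindexation permitted.
*the lawyers₂* c-commands the pronoun within its binding domain → coindexation would violate Principle B.
*the athletes₃* and the pronoun do not c-command one another → neither Principle B nor Principle C is at stake; coindexation permitted.

{1, 3}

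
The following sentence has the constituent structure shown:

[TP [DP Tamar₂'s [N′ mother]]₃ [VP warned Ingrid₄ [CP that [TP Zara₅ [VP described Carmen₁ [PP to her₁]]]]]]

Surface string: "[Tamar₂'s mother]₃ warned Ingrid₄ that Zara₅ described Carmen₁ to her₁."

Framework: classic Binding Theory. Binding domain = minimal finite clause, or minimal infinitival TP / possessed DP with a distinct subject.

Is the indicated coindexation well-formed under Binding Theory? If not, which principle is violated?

The two coindexed NPs are *Carmen₁* and *her₁*.
*her₁* is a pronoun. Its binding domain is the embedded TP, whose subject is Zara₅.
*Carmen₁* c-commands it within that domain and carries the same index.
The pronoun is locally bound → Principle B violation.

Principle B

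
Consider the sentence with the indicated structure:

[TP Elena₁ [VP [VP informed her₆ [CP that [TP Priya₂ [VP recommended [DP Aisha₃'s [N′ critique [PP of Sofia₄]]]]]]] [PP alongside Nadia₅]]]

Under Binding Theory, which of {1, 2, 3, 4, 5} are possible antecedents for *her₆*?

{5}

*her* is a pronoun, so Principle B applies: it must be free in its binding domain.
Binding domain of *her₆*: the matrix TP, whose subject is Elena₁.
*Elena₁* c-commands the pronoun within its binding domain → coindexation would violate Principle B.
*Priya₂*: the pronoun c-commands this R-expression → coindexation would violate Principle C on *Priya₂*.
*Aisha₃*: the pronoun c-commands this R-expression → coindexation would violate Principle C on *Aisha₃*.
*Sofia₄*: the pronoun c-commands this R-expression → coindexation would violate Principle C on *Sofia₄*.
*Nadia₅* and the pronoun do not c-command one another → neither Principle B nor Principle C is at stake; coindexation permitted.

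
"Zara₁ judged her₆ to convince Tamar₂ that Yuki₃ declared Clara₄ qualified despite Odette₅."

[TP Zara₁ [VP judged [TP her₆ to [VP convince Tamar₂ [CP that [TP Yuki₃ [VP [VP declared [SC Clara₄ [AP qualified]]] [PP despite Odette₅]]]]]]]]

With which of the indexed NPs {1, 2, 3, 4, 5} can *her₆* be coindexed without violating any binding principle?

none

*her* is a pronoun, so Principle B applies: it must be free in its binding domain.
Binding domain of *her₆*: the matrix TP, whose subject is Zara₁.
*Zara₁* c-commands the pronoun within its binding domain → coindexation would violate Principle B.
*Tamar₂*: the pronoun c-commands this R-expression → coindexation would violate Principle C on *Tamar₂*.
*Yuki₃*: the pronoun c-commands this R-expression → coindexation would violate Principle C on *Yuki₃*.
*Clara₄*: the pronoun c-commands this R-expression → coindexation would violate Principle C on *Clara₄*.
*Odette₅*: the pronoun c-commands this R-expression → coindexation would violate Principle C on *Odette₅*.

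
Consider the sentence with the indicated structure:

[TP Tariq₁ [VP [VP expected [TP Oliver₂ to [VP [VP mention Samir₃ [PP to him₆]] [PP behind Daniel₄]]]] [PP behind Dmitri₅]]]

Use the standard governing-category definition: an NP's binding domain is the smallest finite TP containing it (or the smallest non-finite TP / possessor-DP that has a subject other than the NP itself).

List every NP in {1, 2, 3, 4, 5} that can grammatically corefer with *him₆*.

*him* is a pronoun, so Principle B applies: it must be free in its binding domain.
Binding domain of *him₆*: the embedded TP, whose subject is Oliver₂.
*Tariq₁* c-commands the pronoun but from outside its binding domain, and is not c-commanded by it → coindexation permitted.
*Oliver₂* c-commands the pronoun within its binding domain → coindexation would violate Principle B.
*Samir₃* c-commands the pronoun within its binding domain → coindexation would violate Principle B.
*Daniel₄* and the pronoun do not c-command one another → neither Principle B nor Principle C is at stake; coindexation permitted.
*Dmitri₅* and the pronoun do not c-command one another → neither Principle B nor Principle C is at stake; coindexation permitted.

{1, 4, 5}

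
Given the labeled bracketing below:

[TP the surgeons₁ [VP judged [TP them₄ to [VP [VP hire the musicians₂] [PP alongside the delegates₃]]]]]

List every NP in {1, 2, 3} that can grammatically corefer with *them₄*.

none

*them* is a pronoun, so Principle B applies: it must be free in its binding domain.
Binding domain of *them₄*: the matrix TP, whose subject is the surgeons₁.
*the surgeons₁* c-commands the pronoun within its binding domain → coindexation would violate Principle B.
*the musicians₂*: the pronoun c-commands this R-expression → coindexation would violate Principle C on *the musicians₂*.
*the delegates₃*: the pronoun c-commands this R-expression → coindexation would violate Principle C on *the delegates₃*.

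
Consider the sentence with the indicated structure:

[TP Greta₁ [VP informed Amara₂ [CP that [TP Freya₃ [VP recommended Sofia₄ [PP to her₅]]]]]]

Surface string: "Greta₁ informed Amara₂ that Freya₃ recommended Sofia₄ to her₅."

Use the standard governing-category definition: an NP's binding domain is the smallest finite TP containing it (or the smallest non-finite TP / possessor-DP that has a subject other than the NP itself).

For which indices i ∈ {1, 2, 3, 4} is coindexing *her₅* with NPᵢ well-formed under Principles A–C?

{1, 2}

*her* is a pronoun, so Principle B applies: it must be free in its binding domain.
Binding domain of *her₅*: the embedded TP, whose subject is Freya₃.
*Greta₁* c-commands the pronoun but from outside its binding domain, and is not c-commanded by it → coindexation permitted.
*Amara₂* c-commands the pronoun but from outside its binding domain, and is not c-commanded by it → coindexation permitted.
*Freya₃* c-commands the pronoun within its binding domain → coindexation would violate Principle B.
*Sofia₄* c-commands the pronoun within its binding domain → coindexation would violate Principle B.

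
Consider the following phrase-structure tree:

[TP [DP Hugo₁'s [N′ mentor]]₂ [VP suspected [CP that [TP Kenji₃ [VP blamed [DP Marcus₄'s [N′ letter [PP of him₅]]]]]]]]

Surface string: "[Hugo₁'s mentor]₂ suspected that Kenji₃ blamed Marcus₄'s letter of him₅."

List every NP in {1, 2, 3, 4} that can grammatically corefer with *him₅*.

*him* is a pronoun, so Principle B applies: it must be free in its binding domain.
Binding domain of *him₅*: the possessed DP, whose subject is Marcus₄.
*Hugo₁* and the pronoun do not c-command one another → neither Principle B nor Principle C is at stake; coindexation permitted.
*[Hugo₁'s mentor]₂* c-commands the pronoun but from outside its binding domain, and is not c-commanded by it → coindexation permitted.
*Kenji₃* c-commands the pronoun but from outside its binding domain, and is not c-commanded by it → coindexation permitted.
*Marcus₄* c-commands the pronoun within its binding domain → coindexation would violate Principle B.

{1, 2, 3}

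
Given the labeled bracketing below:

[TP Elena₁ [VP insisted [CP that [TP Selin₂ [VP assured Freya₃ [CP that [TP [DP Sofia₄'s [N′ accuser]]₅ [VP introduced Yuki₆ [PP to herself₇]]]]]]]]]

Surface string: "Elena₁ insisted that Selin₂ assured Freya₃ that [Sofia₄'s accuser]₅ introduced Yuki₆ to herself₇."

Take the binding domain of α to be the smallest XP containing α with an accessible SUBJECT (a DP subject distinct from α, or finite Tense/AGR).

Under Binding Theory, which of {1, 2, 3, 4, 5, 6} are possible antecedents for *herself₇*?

*herself* is an anaphor, so Principle A applies: it must be bound in its binding domain.
Binding domain of *herself₇*: the embedded TP, whose subject is [Sofia₄'s accuser]₅.
*Elena₁* c-commands the anaphor but is outside its binding domain → cannot satisfy Principle A.
*Selin₂* c-commands the anaphor but is outside its binding domain → cannot satisfy Principle A.
*Freya₃* c-commands the anaphor but is outside its binding domain → cannot satisfy Principle A.
*Sofia₄* does not c-command the anaphor → cannot bind it.
*[Sofia₄'s accuser]₅* c-commands the anaphor within its binding domain → licit binder.
*Yuki₆* c-commands the anaphor within its binding domain → licit binder.

{5, 6}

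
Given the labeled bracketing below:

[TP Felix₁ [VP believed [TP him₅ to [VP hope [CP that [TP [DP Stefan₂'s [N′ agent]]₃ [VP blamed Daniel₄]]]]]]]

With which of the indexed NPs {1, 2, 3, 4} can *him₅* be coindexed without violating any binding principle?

*him* is a pronoun, so Principle B applies: it must be free in its binding domain.
Binding domain of *him₅*: the matrix TP, whose subject is Felix₁.
*Felix₁* c-commands the pronoun within its binding domain → coindexation would violate Principle B.
*Stefan₂*: the pronoun c-commands this R-expression → coindexation would violate Principle C on *Stefan₂*.
*[Stefan₂'s agent]₃*: the pronoun c-commands this R-expression → coindexation would violate Principle C on *[Stefan₂'s agent]₃*.
*Daniel₄*: the pronoun c-commands this R-expression → coindexation would violate Principle C on *Daniel₄*.

none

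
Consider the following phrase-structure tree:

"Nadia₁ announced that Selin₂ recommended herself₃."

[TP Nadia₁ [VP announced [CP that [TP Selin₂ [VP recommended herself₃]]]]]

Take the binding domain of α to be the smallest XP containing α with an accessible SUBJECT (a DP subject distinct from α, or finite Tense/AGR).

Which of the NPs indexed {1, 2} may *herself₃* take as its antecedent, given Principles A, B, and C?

{2}

*herself* is an anaphor, so Principle A applies: it must be bound in its binding domain.
Binding domain of *herself₃*: the embedded TP, whose subject is Selin₂.
*Nadia₁* c-commands the anaphor but is outside its binding domain → cannot satisfy Principle A.
*Selin₂* c-commands the anaphor within its binding domain → licit binder.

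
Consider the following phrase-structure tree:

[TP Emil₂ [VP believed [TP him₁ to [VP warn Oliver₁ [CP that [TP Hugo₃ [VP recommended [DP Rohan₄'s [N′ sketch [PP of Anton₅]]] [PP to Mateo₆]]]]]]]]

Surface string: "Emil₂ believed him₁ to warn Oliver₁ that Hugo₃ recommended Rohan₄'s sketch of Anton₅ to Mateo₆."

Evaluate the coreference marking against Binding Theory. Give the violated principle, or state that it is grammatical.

The two coindexed NPs are *him₁* and *Oliver₁*.
*Oliver₁* is an R-expression. Principle C requires it to be free everywhere.
*him₁* c-commands it and carries the same index.
The R-expression is bound → Principle C violation.

Principle C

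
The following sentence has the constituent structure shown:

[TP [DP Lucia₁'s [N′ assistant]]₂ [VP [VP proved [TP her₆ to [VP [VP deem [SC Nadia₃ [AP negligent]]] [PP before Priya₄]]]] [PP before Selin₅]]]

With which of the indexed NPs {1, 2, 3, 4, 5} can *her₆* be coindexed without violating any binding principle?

*her* is a pronoun, so Principle B applies: it must be free in its binding domain.
Binding domain of *her₆*: the matrix TP, whose subject is [Lucia₁'s assistant]₂.
*Lucia₁* and the pronoun do not c-command one another → neither Principle B nor Principle C is at stake; coindexation permitted.
*[Lucia₁'s assistant]₂* c-commands the pronoun within its binding domain → coindexation would violate Principle B.
*Nadia₃*: the pronoun c-commands this R-expression → coindexation would violate Principle C on *Nadia₃*.
*Priya₄*: the pronoun c-commands this R-expression → coindexation would violate Principle C on *Priya₄*.
*Selin₅* and the pronoun do not c-command one another → neither Principle B nor Principle C is at stake; coindexation permitted.

{1, 5}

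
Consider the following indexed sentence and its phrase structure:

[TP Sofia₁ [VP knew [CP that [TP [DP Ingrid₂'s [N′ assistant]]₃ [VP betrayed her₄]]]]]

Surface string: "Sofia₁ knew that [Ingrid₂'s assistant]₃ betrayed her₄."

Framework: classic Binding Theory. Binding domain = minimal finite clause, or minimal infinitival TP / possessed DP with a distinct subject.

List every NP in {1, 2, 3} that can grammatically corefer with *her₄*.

{1, 2}

*her* is a pronoun, so Principle B applies: it must be free in its binding domain.
Binding domain of *her₄*: the embedded TP, whose subject is [Ingrid₂'s assistant]₃.
*Sofia₁* c-commands the pronoun but from outside its binding domain, and is not c-commanded by it → coindexation permitted.
*Ingrid₂* and the pronoun do not c-command one another → neither Principle B nor Principle C is at stake; coindexation permitted.
*[Ingrid₂'s assistant]₃* c-commands the pronoun within its binding domain → coindexation would violate Principle B.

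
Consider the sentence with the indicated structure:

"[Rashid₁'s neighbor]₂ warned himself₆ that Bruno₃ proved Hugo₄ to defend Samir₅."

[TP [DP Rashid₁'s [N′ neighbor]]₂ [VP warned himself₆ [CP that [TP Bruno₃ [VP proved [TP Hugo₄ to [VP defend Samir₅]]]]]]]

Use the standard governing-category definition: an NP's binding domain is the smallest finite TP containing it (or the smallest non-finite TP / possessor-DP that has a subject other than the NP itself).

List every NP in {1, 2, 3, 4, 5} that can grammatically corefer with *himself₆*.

*himself* is an anaphor, so Principle A applies: it must be bound in its binding domain.
Binding domain of *himself₆*: the matrix TP, whose subject is [Rashid₁'s neighbor]₂.
*Rashid₁* does not c-command the anaphor → cannot bind it.
*[Rashid₁'s neighbor]₂* c-commands the anaphor within its binding domain → licit binder.
*Bruno₃* does not c-command the anaphor → cannot bind it.
*Hugo₄* does not c-command the anaphor → cannot bind it.
*Samir₅* does not c-command the anaphor → cannot bind it.

{2}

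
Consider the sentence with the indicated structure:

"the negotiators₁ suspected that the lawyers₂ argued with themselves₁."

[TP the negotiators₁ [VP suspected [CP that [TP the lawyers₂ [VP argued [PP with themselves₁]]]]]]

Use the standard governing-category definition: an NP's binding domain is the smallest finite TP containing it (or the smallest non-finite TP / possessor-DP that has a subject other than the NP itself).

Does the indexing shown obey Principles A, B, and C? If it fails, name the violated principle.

Principle A

The two coindexed NPs are *the negotiators₁* and *themselves₁*.
*themselves₁* is an anaphor. Principle A requires it to be bound within its binding domain — the embedded TP, whose subject is the lawyers₂.
Within that domain it is c-commanded by *the lawyers₂*, which does not share its index.
*the negotiators₁* does c-command the anaphor, but from outside its binding domain.
The anaphor is unbound in its domain → Principle A violation.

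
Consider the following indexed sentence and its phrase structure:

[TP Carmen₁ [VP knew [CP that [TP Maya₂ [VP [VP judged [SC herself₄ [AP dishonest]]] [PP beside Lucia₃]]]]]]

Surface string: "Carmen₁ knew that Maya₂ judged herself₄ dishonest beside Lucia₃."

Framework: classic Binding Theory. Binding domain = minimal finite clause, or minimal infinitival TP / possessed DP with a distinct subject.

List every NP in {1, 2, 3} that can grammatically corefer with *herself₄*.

{2}

*herself* is an anaphor, so Principle A applies: it must be bound in its binding domain.
Binding domain of *herself₄*: the embedded TP, whose subject is Maya₂.
*Carmen₁* c-commands the anaphor but is outside its binding domain → cannot satisfy Principle A.
*Maya₂* c-commands the anaphor within its binding domain → licit binder.
*Lucia₃* does not c-command the anaphor → cannot bind it.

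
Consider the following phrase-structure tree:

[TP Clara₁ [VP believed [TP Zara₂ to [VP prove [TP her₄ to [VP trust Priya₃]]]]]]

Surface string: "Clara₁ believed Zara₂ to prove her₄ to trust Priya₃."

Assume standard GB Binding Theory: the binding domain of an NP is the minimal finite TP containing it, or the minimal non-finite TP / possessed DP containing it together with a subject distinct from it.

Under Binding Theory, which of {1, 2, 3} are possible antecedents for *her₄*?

*her* is a pronoun, so Principle B applies: it must be free in its binding domain.
Binding domain of *her₄*: the embedded TP, whose subject is Zara₂.
*Clara₁* c-commands the pronoun but from outside its binding domain, and is not c-commanded by it → coindexation permitted.
*Zara₂* c-commands the pronoun within its binding domain → coindexation would violate Principle B.
*Priya₃*: the pronoun c-commands this R-expression → coindexation would violate Principle C on *Priya₃*.

{1}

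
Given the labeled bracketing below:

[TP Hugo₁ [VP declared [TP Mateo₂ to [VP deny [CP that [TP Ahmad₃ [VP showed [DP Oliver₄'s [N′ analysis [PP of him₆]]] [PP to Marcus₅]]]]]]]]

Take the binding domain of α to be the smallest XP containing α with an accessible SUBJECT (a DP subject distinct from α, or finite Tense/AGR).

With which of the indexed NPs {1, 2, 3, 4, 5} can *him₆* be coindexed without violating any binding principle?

*him* is a pronoun, so Principle B applies: it must be free in its binding domain.
Binding domain of *him₆*: the possessed DP, whose subject is Oliver₄.
*Hugo₁* c-commands the pronoun but from outside its binding domain, and is not c-commanded by it → coindexation permitted.
*Mateo₂* c-commands the pronoun but from outside its binding domain, and is not c-commanded by it → coindexation permitted.
*Ahmad₃* c-commands the pronoun but from outside its binding domain, and is not c-commanded by it → coindexation permitted.
*Oliver₄* c-commands the pronoun within its binding domain → coindexation would violate Principle B.
*Marcus₅* and the pronoun do not c-command one another → neither Principle B nor Principle C is at stake; coindexation permitted.

{1, 2, 3, 5}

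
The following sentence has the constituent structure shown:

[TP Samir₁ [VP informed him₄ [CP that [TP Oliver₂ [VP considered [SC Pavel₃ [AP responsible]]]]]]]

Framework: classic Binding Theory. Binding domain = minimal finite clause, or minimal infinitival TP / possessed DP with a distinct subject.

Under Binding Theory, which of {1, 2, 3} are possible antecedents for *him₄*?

*him* is a pronoun, so Principle B applies: it must be free in its binding domain.
Binding domain of *him₄*: the matrix TP, whose subject is Samir₁.
*Samir₁* c-commands the pronoun within its binding domain → coindexation would violate Principle B.
*Oliver₂*: the pronoun c-commands this R-expression → coindexation would violate Principle C on *Oliver₂*.
*Pavel₃*: the pronoun c-commands this R-expression → coindexation would violate Principle C on *Pavel₃*.

none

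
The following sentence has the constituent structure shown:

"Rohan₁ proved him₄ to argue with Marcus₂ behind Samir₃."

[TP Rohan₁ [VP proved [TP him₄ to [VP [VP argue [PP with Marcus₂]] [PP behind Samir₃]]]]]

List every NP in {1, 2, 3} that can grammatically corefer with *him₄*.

none

*him* is a pronoun, so Principle B applies: it must be free in its binding domain.
Binding domain of *him₄*: the matrix TP, whose subject is Rohan₁.
*Rohan₁* c-commands the pronoun within its binding domain → coindexation would violate Principle B.
*Marcus₂*: the pronoun c-commands this R-expression → coindexation would violate Principle C on *Marcus₂*.
*Samir₃*: the pronoun c-commands this R-expression → coindexation would violate Principle C on *Samir₃*.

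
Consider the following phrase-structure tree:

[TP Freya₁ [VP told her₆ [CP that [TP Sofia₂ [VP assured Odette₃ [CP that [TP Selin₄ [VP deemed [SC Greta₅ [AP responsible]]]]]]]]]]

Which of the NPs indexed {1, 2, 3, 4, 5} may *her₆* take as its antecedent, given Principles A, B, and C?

*her* is a pronoun, so Principle B applies: it must be free in its binding domain.
Binding domain of *her₆*: the matrix TP, whose subject is Freya₁.
*Freya₁* c-commands the pronoun within its binding domain → coindexation would violate Principle B.
*Sofia₂*: the pronoun c-commands this R-expression → coindexation would violate Principle C on *Sofia₂*.
*Odette₃*: the pronoun c-commands this R-expression → coindexation would violate Principle C on *Odette₃*.
*Selin₄*: the pronoun c-commands this R-expression → coindexation would violate Principle C on *Selin₄*.
*Greta₅*: the pronoun c-commands this R-expression → coindexation would violate Principle C on *Greta₅*.

none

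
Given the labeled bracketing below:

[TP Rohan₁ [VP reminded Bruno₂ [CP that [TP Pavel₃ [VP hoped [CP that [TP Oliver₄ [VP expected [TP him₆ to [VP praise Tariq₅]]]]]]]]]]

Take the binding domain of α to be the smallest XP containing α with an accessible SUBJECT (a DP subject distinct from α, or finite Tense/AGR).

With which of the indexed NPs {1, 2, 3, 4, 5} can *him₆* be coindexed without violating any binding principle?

{1, 2, 3}

*him* is a pronoun, so Principle B applies: it must be free in its binding domain.
Binding domain of *him₆*: the embedded TP, whose subject is Oliver₄.
*Rohan₁* c-commands the pronoun but from outside its binding domain, and is not c-commanded by it → coindexation permitted.
*Bruno₂* c-commands the pronoun but from outside its binding domain, and is not c-commanded by it → coindexation permitted.
*Pavel₃* c-commands the pronoun but from outside its binding domain, and is not c-commanded by it → coindexation permitted.
*Oliver₄* c-commands the pronoun within its binding domain → coindexation would violate Principle B.
*Tariq₅*: the pronoun c-commands this R-expression → coindexation would violate Principle C on *Tariq₅*.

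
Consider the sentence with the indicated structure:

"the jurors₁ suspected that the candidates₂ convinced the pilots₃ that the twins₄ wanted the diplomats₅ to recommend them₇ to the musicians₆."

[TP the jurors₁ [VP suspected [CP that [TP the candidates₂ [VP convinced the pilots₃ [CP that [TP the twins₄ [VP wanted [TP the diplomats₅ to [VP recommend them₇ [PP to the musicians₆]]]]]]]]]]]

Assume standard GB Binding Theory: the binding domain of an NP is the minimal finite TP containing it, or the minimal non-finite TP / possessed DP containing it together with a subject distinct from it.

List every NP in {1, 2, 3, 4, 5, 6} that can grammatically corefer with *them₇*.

{1, 2, 3, 4}

*them* is a pronoun, so Principle B applies: it must be free in its binding domain.
Binding domain of *them₇*: the embedded TP, whose subject is the diplomats₅.
*the jurors₁* c-commands the pronoun but from outside its binding domain, and is not c-commanded by it → coindexation permitted.
*the candidates₂* c-commands the pronoun but from outside its binding domain, and is not c-commanded by it → coindexation permitted.
*the pilots₃* c-commands the pronoun but from outside its binding domain, and is not c-commanded by it → coindexation permitted.
*the twins₄* c-commands the pronoun but from outside its binding domain, and is not c-commanded by it → coindexation permitted.
*the diplomats₅* c-commands the pronoun within its binding domain → coindexation would violate Principle B.
*the musicians₆*: the pronoun c-commands this R-expression → coindexation would violate Principle C on *the musicians₆*.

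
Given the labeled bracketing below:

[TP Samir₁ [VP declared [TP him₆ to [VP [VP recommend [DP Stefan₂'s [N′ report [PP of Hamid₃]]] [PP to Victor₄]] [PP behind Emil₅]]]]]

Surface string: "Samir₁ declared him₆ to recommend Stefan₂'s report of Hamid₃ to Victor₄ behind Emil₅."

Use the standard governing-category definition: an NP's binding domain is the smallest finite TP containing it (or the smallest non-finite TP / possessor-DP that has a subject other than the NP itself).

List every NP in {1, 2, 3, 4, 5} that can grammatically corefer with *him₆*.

*him* is a pronoun, so Principle B applies: it must be free in its binding domain.
Binding domain of *him₆*: the matrix TP, whose subject is Samir₁.
*Samir₁* c-commands the pronoun within its binding domain → coindexation would violate Principle B.
*Stefan₂*: the pronoun c-commands this R-expression → coindexation would violate Principle C on *Stefan₂*.
*Hamid₃*: the pronoun c-commands this R-expression → coindexation would violate Principle C on *Hamid₃*.
*Victor₄*: the pronoun c-commands this R-expression → coindexation would violate Principle C on *Victor₄*.
*Emil₅*: the pronoun c-commands this R-expression → coindexation would violate Principle C on *Emil₅*.

none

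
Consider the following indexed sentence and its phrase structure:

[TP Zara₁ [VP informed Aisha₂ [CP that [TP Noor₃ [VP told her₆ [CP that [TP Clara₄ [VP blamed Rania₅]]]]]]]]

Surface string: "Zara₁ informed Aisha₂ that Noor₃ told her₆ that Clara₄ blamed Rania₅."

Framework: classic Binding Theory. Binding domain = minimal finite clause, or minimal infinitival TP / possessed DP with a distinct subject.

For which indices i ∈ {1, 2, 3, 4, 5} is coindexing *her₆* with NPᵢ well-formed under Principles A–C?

*her* is a pronoun, so Principle B applies: it must be free in its binding domain.
Binding domain of *her₆*: the embedded TP, whose subject is Noor₃.
*Zara₁* c-commands the pronoun but from outside its binding domain, and is not c-commanded by it → coindexation permitted.
*Aisha₂* c-commands the pronoun but from outside its binding domain, and is not c-commanded by it → coindexation permitted.
*Noor₃* c-commands the pronoun within its binding domain → coindexation would violate Principle B.
*Clara₄*: the pronoun c-commands this R-expression → coindexation would violate Principle C on *Clara₄*.
*Rania₅*: the pronoun c-commands this R-expression → coindexation would violate Principle C on *Rania₅*.

{1, 2}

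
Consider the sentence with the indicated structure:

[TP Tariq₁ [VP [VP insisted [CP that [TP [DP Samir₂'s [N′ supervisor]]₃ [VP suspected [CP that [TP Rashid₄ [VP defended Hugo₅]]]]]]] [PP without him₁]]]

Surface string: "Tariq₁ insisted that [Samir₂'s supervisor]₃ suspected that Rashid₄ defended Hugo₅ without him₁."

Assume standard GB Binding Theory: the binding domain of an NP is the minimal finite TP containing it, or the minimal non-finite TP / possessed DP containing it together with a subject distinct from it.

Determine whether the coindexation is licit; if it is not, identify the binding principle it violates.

Principle B

The two coindexed NPs are *Tariq₁* and *him₁*.
*him₁* is a pronoun. Its binding domain is the matrix TP, whose subject is Tariq₁.
*Tariq₁* c-commands it within that domain and carries the same index.
The pronoun is locally bound → Principle B violation.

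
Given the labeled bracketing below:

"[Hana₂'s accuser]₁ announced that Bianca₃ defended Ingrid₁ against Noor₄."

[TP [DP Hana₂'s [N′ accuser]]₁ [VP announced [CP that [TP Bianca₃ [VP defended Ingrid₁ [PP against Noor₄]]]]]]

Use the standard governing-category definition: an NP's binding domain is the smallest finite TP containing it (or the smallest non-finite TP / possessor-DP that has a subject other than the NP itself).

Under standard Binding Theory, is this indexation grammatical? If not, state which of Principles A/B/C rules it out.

The two coindexed NPs are *[Hana₂'s accuser]₁* and *Ingrid₁*.
*Ingrid₁* is an R-expression. Principle C requires it to be free everywhere.
*[Hana₂'s accuser]₁* c-commands it and carries the same index.
The R-expression is bound → Principle C violation.

Principle C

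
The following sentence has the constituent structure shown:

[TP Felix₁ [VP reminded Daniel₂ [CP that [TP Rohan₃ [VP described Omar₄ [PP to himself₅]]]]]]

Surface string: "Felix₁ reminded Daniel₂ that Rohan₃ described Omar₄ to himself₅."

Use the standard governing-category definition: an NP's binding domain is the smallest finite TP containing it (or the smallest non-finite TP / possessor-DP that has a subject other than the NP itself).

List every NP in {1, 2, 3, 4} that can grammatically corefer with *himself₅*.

{3, 4}

*himself* is an anaphor, so Principle A applies: it must be bound in its binding domain.
Binding domain of *himself₅*: the embedded TP, whose subject is Rohan₃.
*Felix₁* c-commands the anaphor but is outside its binding domain → cannot satisfy Principle A.
*Daniel₂* c-commands the anaphor but is outside its binding domain → cannot satisfy Principle A.
*Rohan₃* c-commands the anaphor within its binding domain → licit binder.
*Omar₄* c-commands the anaphor within its binding domain → licit binder.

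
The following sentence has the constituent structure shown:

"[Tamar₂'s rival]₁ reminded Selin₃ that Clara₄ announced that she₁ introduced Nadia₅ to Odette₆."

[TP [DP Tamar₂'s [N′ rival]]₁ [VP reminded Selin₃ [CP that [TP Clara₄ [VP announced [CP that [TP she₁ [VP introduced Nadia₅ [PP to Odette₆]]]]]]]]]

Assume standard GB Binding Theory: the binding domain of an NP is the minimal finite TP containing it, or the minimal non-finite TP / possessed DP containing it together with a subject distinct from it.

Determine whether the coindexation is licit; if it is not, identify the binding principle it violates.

grammatical

The two coindexed NPs are *[Tamar₂'s rival]₁* and *she₁*.
*she₁* is a pronoun; nothing c-commands it within its binding domain (the embedded TP.), so Principle B holds trivially.
*[Tamar₂'s rival]₁* is an R-expression; *she₁* does not c-command it, and no other NP shares its index, so Principle C is satisfied.
All principles are respected.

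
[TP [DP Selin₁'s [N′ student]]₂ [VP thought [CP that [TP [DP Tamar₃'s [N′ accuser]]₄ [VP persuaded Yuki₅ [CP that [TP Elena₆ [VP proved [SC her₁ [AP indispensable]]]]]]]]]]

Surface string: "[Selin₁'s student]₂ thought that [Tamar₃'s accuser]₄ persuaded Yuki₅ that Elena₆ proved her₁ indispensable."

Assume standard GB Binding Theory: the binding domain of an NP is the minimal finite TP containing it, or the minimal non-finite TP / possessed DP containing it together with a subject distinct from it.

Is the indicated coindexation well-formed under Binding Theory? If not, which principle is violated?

grammatical

The two coindexed NPs are *Selin₁* and *her₁*.
*her₁* is a pronoun; its binding domain is the embedded TP, whose subject is Elena₆. Within that domain it is c-commanded only by *Elena₆*, which carries a different index — the pronoun is free locally, so Principle B holds.
*Selin₁* is an R-expression; *her₁* does not c-command it, and no other NP shares its index, so Principle C is satisfied.
All principles are respected.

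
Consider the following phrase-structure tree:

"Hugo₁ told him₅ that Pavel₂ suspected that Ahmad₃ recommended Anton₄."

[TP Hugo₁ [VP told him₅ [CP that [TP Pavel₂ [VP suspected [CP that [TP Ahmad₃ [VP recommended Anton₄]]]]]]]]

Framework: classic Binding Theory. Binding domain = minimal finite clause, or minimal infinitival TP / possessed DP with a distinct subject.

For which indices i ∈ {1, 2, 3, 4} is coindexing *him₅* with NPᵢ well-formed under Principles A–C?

*him* is a pronoun, so Principle B applies: it must be free in its binding domain.
Binding domain of *him₅*: the matrix TP, whose subject is Hugo₁.
*Hugo₁* c-commands the pronoun within its binding domain → coindexation would violate Principle B.
*Pavel₂*: the pronoun c-commands this R-expression → coindexation would violate Principle C on *Pavel₂*.
*Ahmad₃*: the pronoun c-commands this R-expression → coindexation would violate Principle C on *Ahmad₃*.
*Anton₄*: the pronoun c-commands this R-expression → coindexation would violate Principle C on *Anton₄*.

none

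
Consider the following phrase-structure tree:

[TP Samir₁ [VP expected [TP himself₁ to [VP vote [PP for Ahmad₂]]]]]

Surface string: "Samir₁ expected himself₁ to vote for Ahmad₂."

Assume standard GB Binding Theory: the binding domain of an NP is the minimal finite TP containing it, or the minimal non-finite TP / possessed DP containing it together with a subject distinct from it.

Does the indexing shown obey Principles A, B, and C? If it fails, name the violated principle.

grammatical

The two coindexed NPs are *Samir₁* and *himself₁*.
*himself₁* is an anaphor; its binding domain is the matrix TP, whose subject is Samir₁. *Samir₁* c-commands it within that domain and shares its index, so Principle A is satisfied.
*Samir₁* is an R-expression; *himself₁* does not c-command it, and no other NP shares its index, so Principle C is satisfied.
All principles are respected.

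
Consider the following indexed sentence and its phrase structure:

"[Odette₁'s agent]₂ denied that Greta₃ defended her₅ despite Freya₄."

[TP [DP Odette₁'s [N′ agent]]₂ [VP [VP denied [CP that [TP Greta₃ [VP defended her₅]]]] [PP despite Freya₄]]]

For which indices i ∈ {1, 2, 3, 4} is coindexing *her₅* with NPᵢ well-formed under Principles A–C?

*her* is a pronoun, so Principle B applies: it must be free in its binding domain.
Binding domain of *her₅*: the embedded TP, whose subject is Greta₃.
*Odette₁* and the pronoun do not c-command one another → neither Principle B nor Principle C is at stake; coindexation permitted.
*[Odette₁'s agent]₂* c-commands the pronoun but from outside its binding domain, and is not c-commanded by it → coindexation permitted.
*Greta₃* c-commands the pronoun within its binding domain → coindexation would violate Principle B.
*Freya₄* and the pronoun do not c-command one another → neither Principle B nor Principle C is at stake; coindexation permitted.

{1, 2, 4}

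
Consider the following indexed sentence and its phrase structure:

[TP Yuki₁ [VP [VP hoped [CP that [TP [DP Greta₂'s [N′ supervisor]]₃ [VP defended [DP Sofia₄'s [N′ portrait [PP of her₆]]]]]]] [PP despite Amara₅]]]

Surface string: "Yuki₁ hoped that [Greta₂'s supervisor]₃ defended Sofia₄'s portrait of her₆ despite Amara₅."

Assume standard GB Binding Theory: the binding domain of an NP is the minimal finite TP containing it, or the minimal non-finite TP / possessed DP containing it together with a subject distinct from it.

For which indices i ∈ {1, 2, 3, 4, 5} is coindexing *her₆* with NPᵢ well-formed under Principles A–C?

{1, 2, 3, 5}

*her* is a pronoun, so Principle B applies: it must be free in its binding domain.
Binding domain of *her₆*: the possessed DP, whose subject is Sofia₄.
*Yuki₁* c-commands the pronoun but from outside its binding domain, and is not c-commanded by it → coindexation permitted.
*Greta₂* and the pronoun do not c-command one another → neither Principle B nor Principle C is at stake; coindexation permitted.
*[Greta₂'s supervisor]₃* c-commands the pronoun but from outside its binding domain, and is not c-commanded by it → coindexation permitted.
*Sofia₄* c-commands the pronoun within its binding domain → coindexation would violate Principle B.
*Amara₅* and the pronoun do not c-command one another → neither Principle B nor Principle C is at stake; coindexation permitted.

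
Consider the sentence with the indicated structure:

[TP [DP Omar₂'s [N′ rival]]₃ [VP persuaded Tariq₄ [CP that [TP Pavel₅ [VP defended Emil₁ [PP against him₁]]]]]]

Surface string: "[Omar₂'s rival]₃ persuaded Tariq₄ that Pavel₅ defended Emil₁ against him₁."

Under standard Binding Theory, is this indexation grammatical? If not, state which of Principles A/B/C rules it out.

Principle B

The two coindexed NPs are *Emil₁* and *him₁*.
*him₁* is a pronoun. Its binding domain is the embedded TP, whose subject is Pavel₅.
*Emil₁* c-commands it within that domain and carries the same index.
The pronoun is locally bound → Principle B violation.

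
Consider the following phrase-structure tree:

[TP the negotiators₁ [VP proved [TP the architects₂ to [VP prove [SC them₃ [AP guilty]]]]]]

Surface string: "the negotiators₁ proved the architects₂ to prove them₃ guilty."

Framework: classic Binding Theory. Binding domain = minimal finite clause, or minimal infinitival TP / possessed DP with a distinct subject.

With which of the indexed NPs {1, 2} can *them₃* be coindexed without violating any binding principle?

{1}

*them* is a pronoun, so Principle B applies: it must be free in its binding domain.
Binding domain of *them₃*: the embedded TP, whose subject is the architects₂.
*the negotiators₁* c-commands the pronoun but from outside its binding domain, and is not c-commanded by it → coindexation permitted.
*the architects₂* c-commands the pronoun within its binding domain → coindexation would violate Principle B.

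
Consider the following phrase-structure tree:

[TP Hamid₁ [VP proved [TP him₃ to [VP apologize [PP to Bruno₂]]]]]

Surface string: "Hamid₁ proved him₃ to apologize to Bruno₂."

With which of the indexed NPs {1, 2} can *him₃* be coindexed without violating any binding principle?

none

*him* is a pronoun, so Principle B applies: it must be free in its binding domain.
Binding domain of *him₃*: the matrix TP, whose subject is Hamid₁.
*Hamid₁* c-commands the pronoun within its binding domain → coindexation would violate Principle B.
*Bruno₂*: the pronoun c-commands this R-expression → coindexation would violate Principle C on *Bruno₂*.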